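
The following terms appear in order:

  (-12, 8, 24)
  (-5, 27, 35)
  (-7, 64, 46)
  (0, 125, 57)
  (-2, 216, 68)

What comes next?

First value — alternating steps +7, −2, +7, −2, …: -12, -5, -7, 0, -2 → 5.
Second value — perfect cubes: 2³, 3³, 4³, …: 8, 27, 64, 125, 216 → 343.
Third value goes 24, 35, 46, 57, 68 → 79 (+11 each step).
So the next term is (5, 343, 79).

(5, 343, 79)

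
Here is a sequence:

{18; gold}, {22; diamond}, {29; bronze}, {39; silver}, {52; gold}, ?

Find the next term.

First value: differences are 4, 7, 10, … (increasing by 3 each time), so 18, 22, 29, 39, 52 → 68.
Rank: repeats gold → diamond → bronze → silver, so gold, diamond, bronze, silver, gold → diamond.
So the next term is {68; diamond}.

{68; diamond}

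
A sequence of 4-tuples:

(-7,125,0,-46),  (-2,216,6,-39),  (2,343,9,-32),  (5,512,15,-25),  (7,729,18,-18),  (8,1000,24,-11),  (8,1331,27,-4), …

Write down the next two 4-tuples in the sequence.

(7,1728,33,3), (5,2197,36,10)

First coordinate — differences are 5, 4, 3, … (decreasing by 1 each time): -7, -2, 2, 5, 7, 8, 8 → 7 → 5.
Second coordinate: 125, 216, 343, 512, 729, 1000, 1331 → 1728 → 2197 (perfect cubes: 5³, 6³, 7³, …).
Third coordinate — alternating steps +6, +3, +6, +3, …: 0, 6, 9, 15, 18, 24, 27 → 33 → 36.
For the fourth coordinate, +7 each step: -46, -39, -32, -25, -18, -11, -4 → 3 → 10.
Putting the parts together: (7,1728,33,3) and then (5,2197,36,10).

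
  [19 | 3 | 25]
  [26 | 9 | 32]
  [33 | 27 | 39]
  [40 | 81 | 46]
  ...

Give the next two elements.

First value: +7 each step; 19, 26, 33, 40 → 47 → 54.
Second value: ×3 each step; 3, 9, 27, 81 → 243 → 729.
Third value goes 25, 32, 39, 46 → 53 → 60 (always 6 more than the first value).
Putting the parts together: [47 | 243 | 53] and then [54 | 729 | 60].

[47 | 243 | 53], [54 | 729 | 60]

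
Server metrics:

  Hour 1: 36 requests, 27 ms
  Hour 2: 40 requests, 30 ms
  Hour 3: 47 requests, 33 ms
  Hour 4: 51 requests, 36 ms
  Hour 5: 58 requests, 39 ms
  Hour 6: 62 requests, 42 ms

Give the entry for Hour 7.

Requests: alternating steps +4, +7, +4, +7, …; 36, 40, 47, 51, 58, 62 → 69.
For the ms, +3 each step: 27, 30, 33, 36, 39, 42 → 45.
Putting it together: 69 requests, 45 ms.

69 requests, 45 ms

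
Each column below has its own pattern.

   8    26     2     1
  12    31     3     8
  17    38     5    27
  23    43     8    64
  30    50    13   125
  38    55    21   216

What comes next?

47  62  34  343

First component: differences are 4, 5, 6, … (increasing by 1 each time); 8, 12, 17, 23, 30, 38 → 47.
Second component — alternating steps +5, +7, +5, +7, …: 26, 31, 38, 43, 50, 55 → 62.
Third component goes 2, 3, 5, 8, 13, 21 → 34 (each term is the sum of the two before it).
Fourth component goes 1, 8, 27, 64, 125, 216 → 343 (perfect cubes: 1³, 2³, 3³, …).
Combining the parts gives 47  62  34  343.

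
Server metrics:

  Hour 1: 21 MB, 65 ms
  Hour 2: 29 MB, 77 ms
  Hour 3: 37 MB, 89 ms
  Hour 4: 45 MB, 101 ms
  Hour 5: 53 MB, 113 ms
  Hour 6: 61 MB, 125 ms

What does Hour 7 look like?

69 MB, 137 ms

For the MB, +8 each step: 21, 29, 37, 45, 53, 61 → 69.
Ms — +12 each step: 65, 77, 89, 101, 113, 125 → 137.
Combining the parts gives 69 MB, 137 ms.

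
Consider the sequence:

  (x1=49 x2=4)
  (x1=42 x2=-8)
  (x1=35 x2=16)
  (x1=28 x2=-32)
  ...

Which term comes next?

(x1=21 x2=64)

X1: −7 each step; 49, 42, 35, 28 → 21.
X2: ×(-2) each step, so 4, -8, 16, -32 → 64.
Putting it together: (x1=21 x2=64).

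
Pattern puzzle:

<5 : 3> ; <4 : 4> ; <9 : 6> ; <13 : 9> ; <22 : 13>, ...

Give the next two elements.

First component goes 5, 4, 9, 13, 22 → 35 → 57 (each term is the sum of the two before it).
Second component: 3, 4, 6, 9, 13 → 18 → 24 (differences are 1, 2, 3, … (increasing by 1 each time)).
Putting the parts together: <35 : 18> and then <57 : 24>.

<35 : 18>, <57 : 24>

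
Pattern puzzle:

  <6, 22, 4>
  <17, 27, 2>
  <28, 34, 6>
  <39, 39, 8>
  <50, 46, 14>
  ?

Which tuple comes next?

First component: +11 each step, so 6, 17, 28, 39, 50 → 61.
For the second component, alternating steps +5, +7, +5, +7, …: 22, 27, 34, 39, 46 → 51.
Third component goes 4, 2, 6, 8, 14 → 22 (each term is the sum of the two before it).
So the next tuple is <61, 51, 22>.

<61, 51, 22>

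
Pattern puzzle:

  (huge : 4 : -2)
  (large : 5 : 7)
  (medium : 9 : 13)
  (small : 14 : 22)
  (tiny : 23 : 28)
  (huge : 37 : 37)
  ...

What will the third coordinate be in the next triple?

Third coordinate goes -2, 7, 13, 22, 28, 37 → 43 (alternating steps +9, +6, +9, +6, …).

43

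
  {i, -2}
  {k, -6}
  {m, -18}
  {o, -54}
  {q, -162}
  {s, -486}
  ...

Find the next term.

{u, -1458}

Letter: i, k, m, o, q, s → u (letters move forward 2 places in the alphabet).
Second value: -2, -6, -18, -54, -162, -486 → -1458 (×3 each step).
Putting it together: {u, -1458}.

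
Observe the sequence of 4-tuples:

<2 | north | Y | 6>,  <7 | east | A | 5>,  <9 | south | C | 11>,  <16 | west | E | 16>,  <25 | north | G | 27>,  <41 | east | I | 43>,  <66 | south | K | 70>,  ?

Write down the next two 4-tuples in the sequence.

For the first coordinate, each term is the sum of the two before it: 2, 7, 9, 16, 25, 41, 66 → 107 → 173.
For the direction, repeats north → east → south → west: north, east, south, west, north, east, south → west → north.
Letter goes Y, A, C, E, G, I, K → M → O (letters move forward 2 places in the alphabet, wrapping Z→A).
For the fourth coordinate, each term is the sum of the two before it: 6, 5, 11, 16, 27, 43, 70 → 113 → 183.
Putting the parts together: <107 | west | M | 113> and then <173 | north | O | 183>.

<107 | west | M | 113>, <173 | north | O | 183>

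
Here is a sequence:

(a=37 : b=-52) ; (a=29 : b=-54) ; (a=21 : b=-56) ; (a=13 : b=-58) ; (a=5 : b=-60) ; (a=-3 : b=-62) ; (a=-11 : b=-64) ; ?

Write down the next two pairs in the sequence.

A: −8 each step, so 37, 29, 21, 13, 5, -3, -11 → -19 → -27.
B — −2 each step: -52, -54, -56, -58, -60, -62, -64 → -66 → -68.
Putting the parts together: (a=-19 : b=-66) and then (a=-27 : b=-68).

(a=-19 : b=-66), (a=-27 : b=-68)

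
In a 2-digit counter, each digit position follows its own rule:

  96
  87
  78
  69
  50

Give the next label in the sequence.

First digit: 9, 8, 7, 6, 5 → 4 (−1 each step, mod 10).
Second digit: +1 each step, mod 10; 6, 7, 8, 9, 0 → 1.
So the next label is 41.

41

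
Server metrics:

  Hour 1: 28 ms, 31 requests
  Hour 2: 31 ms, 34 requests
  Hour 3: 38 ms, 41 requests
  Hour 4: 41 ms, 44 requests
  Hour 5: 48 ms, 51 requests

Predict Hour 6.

51 ms, 54 requests

Ms: alternating steps +3, +7, +3, +7, …; 28, 31, 38, 41, 48 → 51.
Requests: 31, 34, 41, 44, 51 → 54 (always 3 more than the ms).
Putting it together: 51 ms, 54 requests.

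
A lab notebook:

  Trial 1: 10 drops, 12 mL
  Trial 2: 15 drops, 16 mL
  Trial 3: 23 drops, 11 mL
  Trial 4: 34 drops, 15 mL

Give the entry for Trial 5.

For the drops, differences are 5, 8, 11, … (increasing by 3 each time): 10, 15, 23, 34 → 48.
For the mL, alternating steps +4, −5, +4, −5, …: 12, 16, 11, 15 → 10.
Combining the parts gives 48 drops, 10 mL.

48 drops, 10 mL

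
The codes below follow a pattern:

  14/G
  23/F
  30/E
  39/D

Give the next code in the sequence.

46/C

First component: alternating steps +9, +7, +9, +7, …, so 14, 23, 30, 39 → 46.
Letter — letters move back 1 place in the alphabet: G, F, E, D → C.
Putting it together: 46/C.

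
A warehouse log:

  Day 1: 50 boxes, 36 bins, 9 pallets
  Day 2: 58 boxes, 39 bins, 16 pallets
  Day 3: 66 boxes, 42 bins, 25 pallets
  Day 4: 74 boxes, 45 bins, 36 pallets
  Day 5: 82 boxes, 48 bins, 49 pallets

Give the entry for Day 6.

Boxes goes 50, 58, 66, 74, 82 → 90 (+8 each step).
For the bins, +3 each step: 36, 39, 42, 45, 48 → 51.
Pallets goes 9, 16, 25, 36, 49 → 64 (perfect squares: 3², 4², 5², …).
Putting it together: 90 boxes, 51 bins, 64 pallets.

90 boxes, 51 bins, 64 pallets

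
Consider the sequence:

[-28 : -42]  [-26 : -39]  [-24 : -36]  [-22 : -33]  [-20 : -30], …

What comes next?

[-18 : -27]

First entry goes -28, -26, -24, -22, -20 → -18 (+2 each step).
Second entry — +3 each step: -42, -39, -36, -33, -30 → -27.
Putting it together: [-18 : -27].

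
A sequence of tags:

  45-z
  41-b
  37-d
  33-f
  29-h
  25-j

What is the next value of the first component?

For the first component, −4 each step: 45, 41, 37, 33, 29, 25 → 21.

21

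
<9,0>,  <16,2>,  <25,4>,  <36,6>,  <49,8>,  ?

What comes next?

<64,10>

For the first entry, perfect squares: 3², 4², 5², …: 9, 16, 25, 36, 49 → 64.
Second entry goes 0, 2, 4, 6, 8 → 10 (+2 each step).
So the next point is <64,10>.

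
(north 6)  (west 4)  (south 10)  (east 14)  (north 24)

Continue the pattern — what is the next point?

(west 38)

Direction goes north, west, south, east, north → west (repeats north → west → south → east).
For the second coordinate, each term is the sum of the two before it: 6, 4, 10, 14, 24 → 38.
So the next point is (west 38).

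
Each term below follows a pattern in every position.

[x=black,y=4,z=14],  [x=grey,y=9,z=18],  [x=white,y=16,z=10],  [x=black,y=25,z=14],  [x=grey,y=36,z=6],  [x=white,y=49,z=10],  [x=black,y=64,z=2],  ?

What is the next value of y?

81

Y goes 4, 9, 16, 25, 36, 49, 64 → 81 (perfect squares: 2², 3², 4², …).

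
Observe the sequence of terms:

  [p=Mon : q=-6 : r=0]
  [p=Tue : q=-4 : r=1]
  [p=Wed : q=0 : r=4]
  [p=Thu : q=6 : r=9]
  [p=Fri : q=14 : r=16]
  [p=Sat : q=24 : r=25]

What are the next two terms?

P goes Mon, Tue, Wed, Thu, Fri, Sat → Sun → Mon (runs through the weekdays Mon→Sun).
Q: differences are 2, 4, 6, … (increasing by 2 each time), so -6, -4, 0, 6, 14, 24 → 36 → 50.
R goes 0, 1, 4, 9, 16, 25 → 36 → 49 (differences are 1, 3, 5, … (increasing by 2 each time)).
Putting the parts together: [p=Sun : q=36 : r=36] and then [p=Mon : q=50 : r=49].

[p=Sun : q=36 : r=36], [p=Mon : q=50 : r=49]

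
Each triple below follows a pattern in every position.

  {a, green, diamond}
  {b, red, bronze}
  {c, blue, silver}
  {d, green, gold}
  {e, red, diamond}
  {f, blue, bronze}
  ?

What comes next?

For the letter, letters move forward 1 place in the alphabet: a, b, c, d, e, f → g.
Colour: repeats green → red → blue, so green, red, blue, green, red, blue → green.
Rank: repeats diamond → bronze → silver → gold; diamond, bronze, silver, gold, diamond, bronze → silver.
Putting it together: {g, green, silver}.

{g, green, silver}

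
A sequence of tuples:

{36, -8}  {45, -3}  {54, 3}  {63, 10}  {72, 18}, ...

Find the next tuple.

First slot: +9 each step, so 36, 45, 54, 63, 72 → 81.
Second slot goes -8, -3, 3, 10, 18 → 27 (differences are 5, 6, 7, … (increasing by 1 each time)).
So the next tuple is {81, 27}.

{81, 27}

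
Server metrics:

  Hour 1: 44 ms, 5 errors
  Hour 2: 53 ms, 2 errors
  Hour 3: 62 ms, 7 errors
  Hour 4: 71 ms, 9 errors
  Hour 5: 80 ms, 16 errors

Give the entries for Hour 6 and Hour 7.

89 ms, 25 errors; 98 ms, 41 errors

Ms goes 44, 53, 62, 71, 80 → 89 → 98 (+9 each step).
Errors: each term is the sum of the two before it, so 5, 2, 7, 9, 16 → 25 → 41.
Putting the parts together: 89 ms, 25 errors and then 98 ms, 41 errors.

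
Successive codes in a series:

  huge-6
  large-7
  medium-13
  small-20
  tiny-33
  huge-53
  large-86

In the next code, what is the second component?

139

Second component — each term is the sum of the two before it: 6, 7, 13, 20, 33, 53, 86 → 139.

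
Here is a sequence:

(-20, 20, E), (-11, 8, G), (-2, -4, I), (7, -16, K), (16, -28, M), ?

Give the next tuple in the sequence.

(25, -40, O)

First part: +9 each step; -20, -11, -2, 7, 16 → 25.
Second part: −12 each step; 20, 8, -4, -16, -28 → -40.
Letter goes E, G, I, K, M → O (letters move forward 2 places in the alphabet).
Putting it together: (25, -40, O).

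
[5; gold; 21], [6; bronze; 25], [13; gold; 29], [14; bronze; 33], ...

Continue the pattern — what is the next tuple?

For the first entry, alternating steps +1, +7, +1, +7, …: 5, 6, 13, 14 → 21.
Rank — alternates gold ↔ bronze: gold, bronze, gold, bronze → gold.
Third entry goes 21, 25, 29, 33 → 37 (+4 each step).
So the next tuple is [21; gold; 37].

[21; gold; 37]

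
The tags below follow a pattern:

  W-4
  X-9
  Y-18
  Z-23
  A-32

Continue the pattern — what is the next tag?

Letter — letters move forward 1 place in the alphabet, wrapping Z→A: W, X, Y, Z, A → B.
Second component: alternating steps +5, +9, +5, +9, …; 4, 9, 18, 23, 32 → 37.
So the next tag is B-37.

B-37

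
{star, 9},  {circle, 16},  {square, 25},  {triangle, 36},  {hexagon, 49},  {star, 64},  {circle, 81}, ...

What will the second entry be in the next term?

Second entry: perfect squares: 3², 4², 5², …; 9, 16, 25, 36, 49, 64, 81 → 100.

100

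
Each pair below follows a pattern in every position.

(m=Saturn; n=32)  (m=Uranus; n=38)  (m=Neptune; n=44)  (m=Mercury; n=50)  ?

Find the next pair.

(m=Venus; n=56)

M: runs through the planets Mercury→Neptune; Saturn, Uranus, Neptune, Mercury → Venus.
N — +6 each step: 32, 38, 44, 50 → 56.
Putting it together: (m=Venus; n=56).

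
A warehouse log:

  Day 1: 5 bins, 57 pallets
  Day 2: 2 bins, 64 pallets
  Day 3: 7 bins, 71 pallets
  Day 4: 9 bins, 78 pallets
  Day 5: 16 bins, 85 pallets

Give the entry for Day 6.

Bins: each term is the sum of the two before it, so 5, 2, 7, 9, 16 → 25.
Pallets goes 57, 64, 71, 78, 85 → 92 (+7 each step).
So the next row is 25 bins, 92 pallets.

25 bins, 92 pallets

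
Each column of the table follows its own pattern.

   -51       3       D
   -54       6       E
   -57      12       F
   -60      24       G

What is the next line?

First component — −3 each step: -51, -54, -57, -60 → -63.
Second component — ×2 each step: 3, 6, 12, 24 → 48.
For the letter, letters move forward 1 place in the alphabet: D, E, F, G → H.
Putting it together: -63  48  H.

-63  48  H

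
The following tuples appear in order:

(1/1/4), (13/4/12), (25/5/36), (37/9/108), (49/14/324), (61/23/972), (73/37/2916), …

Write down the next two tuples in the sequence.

First entry — +12 each step: 1, 13, 25, 37, 49, 61, 73 → 85 → 97.
Second entry: each term is the sum of the two before it, so 1, 4, 5, 9, 14, 23, 37 → 60 → 97.
Third entry: ×3 each step, so 4, 12, 36, 108, 324, 972, 2916 → 8748 → 26244.
Putting the parts together: (85/60/8748) and then (97/97/26244).

(85/60/8748), (97/97/26244)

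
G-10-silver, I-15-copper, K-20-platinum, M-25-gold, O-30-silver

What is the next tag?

Q-35-copper

Letter — letters move forward 2 places in the alphabet: G, I, K, M, O → Q.
Second component — +5 each step: 10, 15, 20, 25, 30 → 35.
Metal: silver, copper, platinum, gold, silver → copper (repeats silver → copper → platinum → gold).
Combining the parts gives Q-35-copper.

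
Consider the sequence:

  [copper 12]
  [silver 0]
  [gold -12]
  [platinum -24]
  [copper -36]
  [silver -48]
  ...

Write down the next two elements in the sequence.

[gold -60], [platinum -72]

Metal: repeats copper → silver → gold → platinum; copper, silver, gold, platinum, copper, silver → gold → platinum.
Second slot — −12 each step: 12, 0, -12, -24, -36, -48 → -60 → -72.
Putting the parts together: [gold -60] and then [platinum -72].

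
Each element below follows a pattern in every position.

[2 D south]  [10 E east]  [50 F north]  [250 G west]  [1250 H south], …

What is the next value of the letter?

I

Letter: letters move forward 1 place in the alphabet; D, E, F, G, H → I.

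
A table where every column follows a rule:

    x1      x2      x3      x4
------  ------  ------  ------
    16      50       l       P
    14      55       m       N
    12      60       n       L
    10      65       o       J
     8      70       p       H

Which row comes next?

For the column x1, −2 each step: 16, 14, 12, 10, 8 → 6.
For the column x2, +5 each step: 50, 55, 60, 65, 70 → 75.
Column x3 — letters move forward 1 place in the alphabet: l, m, n, o, p → q.
For the column x4, letters move back 2 places in the alphabet: P, N, L, J, H → F.
Combining the parts gives 6  75  q  F.

6  75  q  F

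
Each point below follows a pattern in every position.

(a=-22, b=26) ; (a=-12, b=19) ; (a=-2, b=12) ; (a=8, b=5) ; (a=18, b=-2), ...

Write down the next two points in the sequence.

(a=28, b=-9), (a=38, b=-16)

For the a, +10 each step: -22, -12, -2, 8, 18 → 28 → 38.
B: −7 each step; 26, 19, 12, 5, -2 → -9 → -16.
So the next two points are (a=28, b=-9) and (a=38, b=-16).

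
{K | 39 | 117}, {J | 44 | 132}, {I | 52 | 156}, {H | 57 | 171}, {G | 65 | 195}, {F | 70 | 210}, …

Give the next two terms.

Letter: letters move back 1 place in the alphabet, so K, J, I, H, G, F → E → D.
Second part: 39, 44, 52, 57, 65, 70 → 78 → 83 (alternating steps +5, +8, +5, +8, …).
Third part — always 3 × the second part: 117, 132, 156, 171, 195, 210 → 234 → 249.
Putting the parts together: {E | 78 | 234} and then {D | 83 | 249}.

{E | 78 | 234}, {D | 83 | 249}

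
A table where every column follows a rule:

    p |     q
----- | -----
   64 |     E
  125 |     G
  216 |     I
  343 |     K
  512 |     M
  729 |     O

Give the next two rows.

1000  Q; 1331  S

For the column p, perfect cubes: 4³, 5³, 6³, …: 64, 125, 216, 343, 512, 729 → 1000 → 1331.
Column q: E, G, I, K, M, O → Q → S (letters move forward 2 places in the alphabet).
So the next two rows are 1000  Q and 1331  S.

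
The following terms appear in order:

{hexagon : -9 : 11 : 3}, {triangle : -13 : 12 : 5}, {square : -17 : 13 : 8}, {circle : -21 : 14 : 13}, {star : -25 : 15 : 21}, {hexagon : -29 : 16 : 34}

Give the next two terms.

{triangle : -33 : 17 : 55}, {square : -37 : 18 : 89}

Shape: repeats hexagon → triangle → square → circle → star; hexagon, triangle, square, circle, star, hexagon → triangle → square.
For the second slot, −4 each step: -9, -13, -17, -21, -25, -29 → -33 → -37.
Third slot goes 11, 12, 13, 14, 15, 16 → 17 → 18 (+1 each step).
Fourth slot: 3, 5, 8, 13, 21, 34 → 55 → 89 (each term is the sum of the two before it).
So the next two terms are {triangle : -33 : 17 : 55} and {square : -37 : 18 : 89}.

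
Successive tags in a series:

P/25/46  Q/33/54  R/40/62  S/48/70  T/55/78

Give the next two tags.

U/63/86 then V/70/94

Letter: letters move forward 1 place in the alphabet; P, Q, R, S, T → U → V.
Second component: 25, 33, 40, 48, 55 → 63 → 70 (alternating steps +8, +7, +8, +7, …).
Third component — +8 each step: 46, 54, 62, 70, 78 → 86 → 94.
So the next two tags are U/63/86 and V/70/94.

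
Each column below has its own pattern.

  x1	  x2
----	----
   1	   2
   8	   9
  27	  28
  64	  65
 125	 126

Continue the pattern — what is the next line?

For the column x1, perfect cubes: 1³, 2³, 3³, …: 1, 8, 27, 64, 125 → 216.
Column x2: always 1 more than the column x1; 2, 9, 28, 65, 126 → 217.
Combining the parts gives 216  217.

216  217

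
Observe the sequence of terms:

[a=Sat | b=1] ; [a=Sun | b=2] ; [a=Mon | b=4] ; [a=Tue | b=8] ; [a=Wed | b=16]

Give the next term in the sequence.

A: runs through the weekdays Mon→Sun; Sat, Sun, Mon, Tue, Wed → Thu.
B — ×2 each step: 1, 2, 4, 8, 16 → 32.
So the next term is [a=Thu | b=32].

[a=Thu | b=32]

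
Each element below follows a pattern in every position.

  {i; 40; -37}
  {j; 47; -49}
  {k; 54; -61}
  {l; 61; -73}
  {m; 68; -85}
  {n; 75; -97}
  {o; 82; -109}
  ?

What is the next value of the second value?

Letter goes i, j, k, l, m, n, o → p (letters move forward 1 place in the alphabet).
For the second value, +7 each step: 40, 47, 54, 61, 68, 75, 82 → 89.
Third value goes -37, -49, -61, -73, -85, -97, -109 → -121 (−12 each step).

89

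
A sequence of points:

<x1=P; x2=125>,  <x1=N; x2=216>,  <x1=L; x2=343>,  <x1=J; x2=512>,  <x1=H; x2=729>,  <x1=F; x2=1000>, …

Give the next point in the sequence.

<x1=D; x2=1331>

X1 goes P, N, L, J, H, F → D (letters move back 2 places in the alphabet).
X2: perfect cubes: 5³, 6³, 7³, …; 125, 216, 343, 512, 729, 1000 → 1331.
Combining the parts gives <x1=D; x2=1331>.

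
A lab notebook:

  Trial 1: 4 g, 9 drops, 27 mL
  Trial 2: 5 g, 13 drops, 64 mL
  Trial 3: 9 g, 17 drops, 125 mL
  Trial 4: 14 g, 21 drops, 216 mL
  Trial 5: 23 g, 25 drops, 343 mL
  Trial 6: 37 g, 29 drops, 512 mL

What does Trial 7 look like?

G: each term is the sum of the two before it; 4, 5, 9, 14, 23, 37 → 60.
Drops: 9, 13, 17, 21, 25, 29 → 33 (+4 each step).
ML: perfect cubes: 3³, 4³, 5³, …, so 27, 64, 125, 216, 343, 512 → 729.
Combining the parts gives 60 g, 33 drops, 729 mL.

60 g, 33 drops, 729 mL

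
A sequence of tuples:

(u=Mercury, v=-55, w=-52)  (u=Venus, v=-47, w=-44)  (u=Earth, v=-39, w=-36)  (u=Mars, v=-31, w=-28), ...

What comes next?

(u=Jupiter, v=-23, w=-20)

U: runs through the planets Mercury→Neptune, so Mercury, Venus, Earth, Mars → Jupiter.
V: -55, -47, -39, -31 → -23 (+8 each step).
W — always 3 more than the v: -52, -44, -36, -28 → -20.
Putting it together: (u=Jupiter, v=-23, w=-20).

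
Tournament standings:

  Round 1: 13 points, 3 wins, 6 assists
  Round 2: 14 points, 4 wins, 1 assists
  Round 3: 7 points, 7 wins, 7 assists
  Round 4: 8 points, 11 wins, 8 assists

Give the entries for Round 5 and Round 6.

Points: alternating steps +1, −7, +1, −7, …; 13, 14, 7, 8 → 1 → 2.
Wins: each term is the sum of the two before it, so 3, 4, 7, 11 → 18 → 29.
Assists goes 6, 1, 7, 8 → 15 → 23 (each term is the sum of the two before it).
So the next two records are 1 points, 18 wins, 15 assists and 2 points, 29 wins, 23 assists.

1 points, 18 wins, 15 assists; 2 points, 29 wins, 23 assists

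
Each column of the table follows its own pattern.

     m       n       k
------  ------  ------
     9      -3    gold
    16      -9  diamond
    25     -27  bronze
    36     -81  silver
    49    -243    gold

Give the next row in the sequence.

64  -729  diamond

For the column m, perfect squares: 3², 4², 5², …: 9, 16, 25, 36, 49 → 64.
Column n goes -3, -9, -27, -81, -243 → -729 (×3 each step).
Column k goes gold, diamond, bronze, silver, gold → diamond (repeats gold → diamond → bronze → silver).
Putting it together: 64  -729  diamond.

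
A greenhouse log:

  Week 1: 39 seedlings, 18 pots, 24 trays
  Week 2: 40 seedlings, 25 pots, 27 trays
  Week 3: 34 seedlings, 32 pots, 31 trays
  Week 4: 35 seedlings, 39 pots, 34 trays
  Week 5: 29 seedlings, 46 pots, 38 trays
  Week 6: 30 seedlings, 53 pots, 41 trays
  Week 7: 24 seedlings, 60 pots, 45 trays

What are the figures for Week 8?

25 seedlings, 67 pots, 48 trays

Seedlings goes 39, 40, 34, 35, 29, 30, 24 → 25 (alternating steps +1, −6, +1, −6, …).
Pots: +7 each step; 18, 25, 32, 39, 46, 53, 60 → 67.
Trays goes 24, 27, 31, 34, 38, 41, 45 → 48 (alternating steps +3, +4, +3, +4, …).
Combining the parts gives 25 seedlings, 67 pots, 48 trays.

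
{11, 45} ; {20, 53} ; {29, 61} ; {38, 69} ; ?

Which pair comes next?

First slot: +9 each step, so 11, 20, 29, 38 → 47.
Second slot: +8 each step, so 45, 53, 61, 69 → 77.
Putting it together: {47, 77}.

{47, 77}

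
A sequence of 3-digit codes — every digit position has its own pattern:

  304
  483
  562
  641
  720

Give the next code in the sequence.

809

First digit: +1 each step, mod 10, so 3, 4, 5, 6, 7 → 8.
Second digit goes 0, 8, 6, 4, 2 → 0 (−2 each step, mod 10).
Third digit: −1 each step, mod 10; 4, 3, 2, 1, 0 → 9.
So the next code is 809.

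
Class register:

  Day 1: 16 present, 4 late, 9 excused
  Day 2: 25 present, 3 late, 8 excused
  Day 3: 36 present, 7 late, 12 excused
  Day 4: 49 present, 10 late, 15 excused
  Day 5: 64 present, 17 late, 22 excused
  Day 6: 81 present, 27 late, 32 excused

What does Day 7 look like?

100 present, 44 late, 49 excused

Present — perfect squares: 4², 5², 6², …: 16, 25, 36, 49, 64, 81 → 100.
Late — each term is the sum of the two before it: 4, 3, 7, 10, 17, 27 → 44.
Excused: always 5 more than the late, so 9, 8, 12, 15, 22, 32 → 49.
Putting it together: 100 present, 44 late, 49 excused.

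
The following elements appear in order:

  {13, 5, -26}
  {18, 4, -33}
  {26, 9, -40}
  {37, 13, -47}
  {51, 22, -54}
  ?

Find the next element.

{68, 35, -61}

First component goes 13, 18, 26, 37, 51 → 68 (differences are 5, 8, 11, … (increasing by 3 each time)).
Second component: 5, 4, 9, 13, 22 → 35 (each term is the sum of the two before it).
Third component goes -26, -33, -40, -47, -54 → -61 (−7 each step).
Combining the parts gives {68, 35, -61}.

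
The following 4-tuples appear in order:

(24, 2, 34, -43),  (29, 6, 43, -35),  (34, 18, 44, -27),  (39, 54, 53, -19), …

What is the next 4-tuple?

(44, 162, 54, -11)

First slot: +5 each step; 24, 29, 34, 39 → 44.
Second slot — ×3 each step: 2, 6, 18, 54 → 162.
Third slot: alternating steps +9, +1, +9, +1, …, so 34, 43, 44, 53 → 54.
Fourth slot: -43, -35, -27, -19 → -11 (+8 each step).
So the next 4-tuple is (44, 162, 54, -11).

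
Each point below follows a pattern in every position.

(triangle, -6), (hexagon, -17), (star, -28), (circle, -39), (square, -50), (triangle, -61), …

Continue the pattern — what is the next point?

Shape goes triangle, hexagon, star, circle, square, triangle → hexagon (repeats triangle → hexagon → star → circle → square).
Second component: -6, -17, -28, -39, -50, -61 → -72 (−11 each step).
Combining the parts gives (hexagon, -72).

(hexagon, -72)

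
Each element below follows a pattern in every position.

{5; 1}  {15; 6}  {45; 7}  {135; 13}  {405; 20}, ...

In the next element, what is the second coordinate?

33

Second coordinate goes 1, 6, 7, 13, 20 → 33 (each term is the sum of the two before it).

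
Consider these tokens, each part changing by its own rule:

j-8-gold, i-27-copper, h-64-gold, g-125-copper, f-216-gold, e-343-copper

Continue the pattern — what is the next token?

Letter — letters move back 1 place in the alphabet: j, i, h, g, f, e → d.
Second component — perfect cubes: 2³, 3³, 4³, …: 8, 27, 64, 125, 216, 343 → 512.
Metal: alternates gold ↔ copper; gold, copper, gold, copper, gold, copper → gold.
Combining the parts gives d-512-gold.

d-512-gold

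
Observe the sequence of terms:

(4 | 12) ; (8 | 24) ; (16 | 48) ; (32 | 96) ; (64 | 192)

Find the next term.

(128 | 384)

First value goes 4, 8, 16, 32, 64 → 128 (×2 each step).
For the second value, always 3 × the first value: 12, 24, 48, 96, 192 → 384.
Combining the parts gives (128 | 384).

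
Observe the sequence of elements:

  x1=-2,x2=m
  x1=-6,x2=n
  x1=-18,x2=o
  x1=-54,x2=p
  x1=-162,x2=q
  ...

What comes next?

x1=-486,x2=r

X1: ×3 each step; -2, -6, -18, -54, -162 → -486.
X2 goes m, n, o, p, q → r (letters move forward 1 place in the alphabet).
Putting it together: x1=-486,x2=r.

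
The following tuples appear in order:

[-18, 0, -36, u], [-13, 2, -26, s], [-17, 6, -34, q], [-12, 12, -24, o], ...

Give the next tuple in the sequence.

For the first entry, alternating steps +5, −4, +5, −4, …: -18, -13, -17, -12 → -16.
Second entry — differences are 2, 4, 6, … (increasing by 2 each time): 0, 2, 6, 12 → 20.
Third entry: -36, -26, -34, -24 → -32 (always 2 × the first entry).
Letter: letters move back 2 places in the alphabet; u, s, q, o → m.
So the next tuple is [-16, 20, -32, m].

[-16, 20, -32, m]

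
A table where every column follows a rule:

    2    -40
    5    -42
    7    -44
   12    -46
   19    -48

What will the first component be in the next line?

31

First component: each term is the sum of the two before it; 2, 5, 7, 12, 19 → 31.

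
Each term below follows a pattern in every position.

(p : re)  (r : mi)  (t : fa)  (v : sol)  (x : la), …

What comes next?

(z : ti)

Letter — letters move forward 2 places in the alphabet: p, r, t, v, x → z.
Note goes re, mi, fa, sol, la → ti (runs through the solfège scale do→ti).
Combining the parts gives (z : ti).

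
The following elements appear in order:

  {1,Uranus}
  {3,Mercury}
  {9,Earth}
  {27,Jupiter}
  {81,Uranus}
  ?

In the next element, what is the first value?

For the first value, ×3 each step: 1, 3, 9, 27, 81 → 243.

243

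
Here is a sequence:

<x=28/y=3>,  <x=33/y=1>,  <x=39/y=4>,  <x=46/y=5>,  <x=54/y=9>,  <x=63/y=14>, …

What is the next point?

<x=73/y=23>

X: 28, 33, 39, 46, 54, 63 → 73 (differences are 5, 6, 7, … (increasing by 1 each time)).
Y: each term is the sum of the two before it; 3, 1, 4, 5, 9, 14 → 23.
Combining the parts gives <x=73/y=23>.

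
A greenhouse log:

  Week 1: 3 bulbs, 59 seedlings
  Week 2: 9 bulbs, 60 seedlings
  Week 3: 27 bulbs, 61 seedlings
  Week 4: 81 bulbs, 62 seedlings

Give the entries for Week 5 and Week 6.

243 bulbs, 63 seedlings; 729 bulbs, 64 seedlings

Bulbs: ×3 each step; 3, 9, 27, 81 → 243 → 729.
Seedlings: +1 each step, so 59, 60, 61, 62 → 63 → 64.
So the next two rows are 243 bulbs, 63 seedlings and 729 bulbs, 64 seedlings.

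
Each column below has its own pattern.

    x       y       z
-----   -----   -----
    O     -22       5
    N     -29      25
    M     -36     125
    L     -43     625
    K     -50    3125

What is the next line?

Column x — letters move back 1 place in the alphabet: O, N, M, L, K → J.
For the column y, −7 each step: -22, -29, -36, -43, -50 → -57.
Column z: ×5 each step; 5, 25, 125, 625, 3125 → 15625.
Combining the parts gives J  -57  15625.

J  -57  15625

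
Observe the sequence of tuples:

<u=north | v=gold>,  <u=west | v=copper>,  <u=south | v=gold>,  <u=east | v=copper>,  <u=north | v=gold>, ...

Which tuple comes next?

U goes north, west, south, east, north → west (repeats north → west → south → east).
V goes gold, copper, gold, copper, gold → copper (alternates gold ↔ copper).
So the next tuple is <u=west | v=copper>.

<u=west | v=copper>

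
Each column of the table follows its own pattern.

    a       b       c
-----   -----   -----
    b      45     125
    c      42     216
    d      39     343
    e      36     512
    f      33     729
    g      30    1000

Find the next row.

h  27  1331

Column a — letters move forward 1 place in the alphabet: b, c, d, e, f, g → h.
Column b — −3 each step: 45, 42, 39, 36, 33, 30 → 27.
For the column c, perfect cubes: 5³, 6³, 7³, …: 125, 216, 343, 512, 729, 1000 → 1331.
So the next row is h  27  1331.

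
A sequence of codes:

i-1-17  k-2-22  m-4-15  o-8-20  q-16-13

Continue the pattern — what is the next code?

Letter — letters move forward 2 places in the alphabet: i, k, m, o, q → s.
For the second component, ×2 each step: 1, 2, 4, 8, 16 → 32.
Third component: 17, 22, 15, 20, 13 → 18 (alternating steps +5, −7, +5, −7, …).
Putting it together: s-32-18.

s-32-18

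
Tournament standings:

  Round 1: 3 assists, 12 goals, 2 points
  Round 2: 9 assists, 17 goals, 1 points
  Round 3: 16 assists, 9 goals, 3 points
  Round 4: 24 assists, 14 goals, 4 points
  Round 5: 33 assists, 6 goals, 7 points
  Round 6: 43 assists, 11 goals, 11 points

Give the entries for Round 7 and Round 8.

54 assists, 3 goals, 18 points; 66 assists, 8 goals, 29 points

Assists — differences are 6, 7, 8, … (increasing by 1 each time): 3, 9, 16, 24, 33, 43 → 54 → 66.
Goals: alternating steps +5, −8, +5, −8, …; 12, 17, 9, 14, 6, 11 → 3 → 8.
Points — each term is the sum of the two before it: 2, 1, 3, 4, 7, 11 → 18 → 29.
Putting the parts together: 54 assists, 3 goals, 18 points and then 66 assists, 8 goals, 29 points.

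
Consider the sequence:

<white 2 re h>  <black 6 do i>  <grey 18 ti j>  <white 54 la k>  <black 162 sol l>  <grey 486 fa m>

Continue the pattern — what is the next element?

<white 1458 mi n>

Shade: repeats white → black → grey, so white, black, grey, white, black, grey → white.
Second value: 2, 6, 18, 54, 162, 486 → 1458 (×3 each step).
Note: runs backward through the solfège scale do→ti, so re, do, ti, la, sol, fa → mi.
Letter: h, i, j, k, l, m → n (letters move forward 1 place in the alphabet).
Putting it together: <white 1458 mi n>.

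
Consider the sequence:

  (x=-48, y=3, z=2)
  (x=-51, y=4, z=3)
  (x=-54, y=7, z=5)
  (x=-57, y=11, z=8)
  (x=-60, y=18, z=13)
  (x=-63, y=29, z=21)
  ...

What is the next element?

(x=-66, y=47, z=34)

X: −3 each step, so -48, -51, -54, -57, -60, -63 → -66.
For the y, each term is the sum of the two before it: 3, 4, 7, 11, 18, 29 → 47.
Z: each term is the sum of the two before it, so 2, 3, 5, 8, 13, 21 → 34.
So the next element is (x=-66, y=47, z=34).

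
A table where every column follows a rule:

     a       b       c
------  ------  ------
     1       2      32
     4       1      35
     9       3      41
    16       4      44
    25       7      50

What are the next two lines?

Column a — perfect squares: 1², 2², 3², …: 1, 4, 9, 16, 25 → 36 → 49.
Column b: each term is the sum of the two before it, so 2, 1, 3, 4, 7 → 11 → 18.
Column c: 32, 35, 41, 44, 50 → 53 → 59 (alternating steps +3, +6, +3, +6, …).
So the next two lines are 36  11  53 and 49  18  59.

36  11  53; 49  18  59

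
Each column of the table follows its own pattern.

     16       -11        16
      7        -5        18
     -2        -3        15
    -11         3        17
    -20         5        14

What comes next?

-29  11  16

First component goes 16, 7, -2, -11, -20 → -29 (−9 each step).
Second component: -11, -5, -3, 3, 5 → 11 (alternating steps +6, +2, +6, +2, …).
Third component: alternating steps +2, −3, +2, −3, …, so 16, 18, 15, 17, 14 → 16.
So the next line is -29  11  16.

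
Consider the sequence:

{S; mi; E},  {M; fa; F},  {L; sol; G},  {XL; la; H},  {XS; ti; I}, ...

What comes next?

Size: S, M, L, XL, XS → S (runs through clothing sizes XS→XL).
Note — runs through the solfège scale do→ti: mi, fa, sol, la, ti → do.
Letter: E, F, G, H, I → J (letters move forward 1 place in the alphabet).
Putting it together: {S; do; J}.

{S; do; J}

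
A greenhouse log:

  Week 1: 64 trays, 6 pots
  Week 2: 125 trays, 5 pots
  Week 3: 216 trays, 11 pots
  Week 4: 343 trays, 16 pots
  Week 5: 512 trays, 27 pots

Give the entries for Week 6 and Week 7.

729 trays, 43 pots; 1000 trays, 70 pots

For the trays, perfect cubes: 4³, 5³, 6³, …: 64, 125, 216, 343, 512 → 729 → 1000.
Pots goes 6, 5, 11, 16, 27 → 43 → 70 (each term is the sum of the two before it).
So the next two records are 729 trays, 43 pots and 1000 trays, 70 pots.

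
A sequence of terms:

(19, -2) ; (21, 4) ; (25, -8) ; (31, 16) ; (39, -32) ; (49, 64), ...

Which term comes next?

(61, -128)

First entry: differences are 2, 4, 6, … (increasing by 2 each time); 19, 21, 25, 31, 39, 49 → 61.
Second entry: ×(-2) each step; -2, 4, -8, 16, -32, 64 → -128.
So the next term is (61, -128).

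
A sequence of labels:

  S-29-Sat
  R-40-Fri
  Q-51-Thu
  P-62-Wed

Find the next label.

O-73-Tue

Letter: letters move back 1 place in the alphabet, so S, R, Q, P → O.
Second component: 29, 40, 51, 62 → 73 (+11 each step).
Day goes Sat, Fri, Thu, Wed → Tue (runs backward through the weekdays Mon→Sun).
Combining the parts gives O-73-Tue.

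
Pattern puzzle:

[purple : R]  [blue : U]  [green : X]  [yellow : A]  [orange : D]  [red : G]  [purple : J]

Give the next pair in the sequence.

[blue : M]

Colour: purple, blue, green, yellow, orange, red, purple → blue (repeats purple → blue → green → yellow → orange → red).
Letter: R, U, X, A, D, G, J → M (letters move forward 3 places in the alphabet, wrapping Z→A).
So the next pair is [blue : M].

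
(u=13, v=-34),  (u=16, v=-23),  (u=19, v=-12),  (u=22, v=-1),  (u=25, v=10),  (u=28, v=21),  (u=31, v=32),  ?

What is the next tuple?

(u=34, v=43)

U goes 13, 16, 19, 22, 25, 28, 31 → 34 (+3 each step).
For the v, +11 each step: -34, -23, -12, -1, 10, 21, 32 → 43.
Combining the parts gives (u=34, v=43).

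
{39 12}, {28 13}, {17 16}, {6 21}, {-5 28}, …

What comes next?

{-16 37}

First slot goes 39, 28, 17, 6, -5 → -16 (−11 each step).
For the second slot, differences are 1, 3, 5, … (increasing by 2 each time): 12, 13, 16, 21, 28 → 37.
Combining the parts gives {-16 37}.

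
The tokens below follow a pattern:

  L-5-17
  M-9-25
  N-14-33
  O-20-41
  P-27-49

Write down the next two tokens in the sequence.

Q-35-57 then R-44-65

Letter: L, M, N, O, P → Q → R (letters move forward 1 place in the alphabet).
For the second component, differences are 4, 5, 6, … (increasing by 1 each time): 5, 9, 14, 20, 27 → 35 → 44.
Third component: 17, 25, 33, 41, 49 → 57 → 65 (+8 each step).
Putting the parts together: Q-35-57 and then R-44-65.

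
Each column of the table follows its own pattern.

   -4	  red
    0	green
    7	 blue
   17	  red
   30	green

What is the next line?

First component — differences are 4, 7, 10, … (increasing by 3 each time): -4, 0, 7, 17, 30 → 46.
Colour: red, green, blue, red, green → blue (repeats red → green → blue).
So the next line is 46  blue.

46  blue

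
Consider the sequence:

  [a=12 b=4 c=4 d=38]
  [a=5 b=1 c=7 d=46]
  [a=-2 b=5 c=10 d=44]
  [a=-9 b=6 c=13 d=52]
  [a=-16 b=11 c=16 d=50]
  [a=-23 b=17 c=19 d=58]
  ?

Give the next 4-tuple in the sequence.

For the a, −7 each step: 12, 5, -2, -9, -16, -23 → -30.
For the b, each term is the sum of the two before it: 4, 1, 5, 6, 11, 17 → 28.
C — +3 each step: 4, 7, 10, 13, 16, 19 → 22.
D: alternating steps +8, −2, +8, −2, …; 38, 46, 44, 52, 50, 58 → 56.
So the next 4-tuple is [a=-30 b=28 c=22 d=56].

[a=-30 b=28 c=22 d=56]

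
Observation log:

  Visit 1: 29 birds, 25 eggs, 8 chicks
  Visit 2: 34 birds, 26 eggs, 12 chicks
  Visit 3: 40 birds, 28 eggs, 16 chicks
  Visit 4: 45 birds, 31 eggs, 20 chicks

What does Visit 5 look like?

Birds: alternating steps +5, +6, +5, +6, …, so 29, 34, 40, 45 → 51.
Eggs: 25, 26, 28, 31 → 35 (differences are 1, 2, 3, … (increasing by 1 each time)).
Chicks: +4 each step, so 8, 12, 16, 20 → 24.
Putting it together: 51 birds, 35 eggs, 24 chicks.

51 birds, 35 eggs, 24 chicks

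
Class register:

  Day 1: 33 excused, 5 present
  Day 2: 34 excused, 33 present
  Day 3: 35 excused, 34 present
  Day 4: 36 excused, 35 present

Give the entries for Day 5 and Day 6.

37 excused, 36 present; 38 excused, 37 present

Excused: +1 each step; 33, 34, 35, 36 → 37 → 38.
Present: always the previous value of the excused; 5, 33, 34, 35 → 36 → 37.
So the next two rows are 37 excused, 36 present and 38 excused, 37 present.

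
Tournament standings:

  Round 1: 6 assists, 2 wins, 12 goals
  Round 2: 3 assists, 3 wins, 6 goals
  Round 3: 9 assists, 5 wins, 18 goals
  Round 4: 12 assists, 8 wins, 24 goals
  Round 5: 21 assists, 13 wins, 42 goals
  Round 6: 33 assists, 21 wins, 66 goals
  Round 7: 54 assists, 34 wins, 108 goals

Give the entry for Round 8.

87 assists, 55 wins, 174 goals

Assists: each term is the sum of the two before it, so 6, 3, 9, 12, 21, 33, 54 → 87.
Wins goes 2, 3, 5, 8, 13, 21, 34 → 55 (each term is the sum of the two before it).
Goals — always 2 × the assists: 12, 6, 18, 24, 42, 66, 108 → 174.
So the next line is 87 assists, 55 wins, 174 goals.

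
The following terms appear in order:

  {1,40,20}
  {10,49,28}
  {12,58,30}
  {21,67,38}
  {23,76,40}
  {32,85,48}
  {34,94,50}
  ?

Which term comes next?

{43,103,58}

First value goes 1, 10, 12, 21, 23, 32, 34 → 43 (alternating steps +9, +2, +9, +2, …).
Second value: 40, 49, 58, 67, 76, 85, 94 → 103 (+9 each step).
For the third value, alternating steps +8, +2, +8, +2, …: 20, 28, 30, 38, 40, 48, 50 → 58.
So the next term is {43,103,58}.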